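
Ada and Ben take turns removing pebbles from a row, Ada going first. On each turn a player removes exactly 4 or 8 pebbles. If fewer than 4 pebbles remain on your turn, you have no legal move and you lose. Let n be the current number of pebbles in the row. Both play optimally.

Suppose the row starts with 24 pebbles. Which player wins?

Ben wins.

Build the W/L table. Terminal = L. A non-terminal position is W if it has a move to some L; otherwise it is L.
n=0: no move → L
n=1: no move → L
n=2: no move → L
n=3: no move → L
n=4: W (go to 0, an L position)
n=5: W (go to 1, an L position)
n=6: W (go to 2, an L position)
n=7: W (go to 3, an L position)
n=8: W (go to 0, an L position)
n=9: W (go to 1, an L position)
n=10: W (go to 2, an L position)
n=11: W (go to 3, an L position)
n=12: L (options 8(W), 4(W) are all W)
n=13: L (options 9(W), 5(W) are all W)
n=14: L (options 10(W), 6(W) are all W)
n=15: L (options 11(W), 7(W) are all W)
n=16: W (go to 12, an L position)
n=17: W (go to 13, an L position)
n=18: W (go to 14, an L position)
n=19: W (go to 15, an L position)
n=20: W (go to 12, an L position)
n=21: W (go to 13, an L position)
n=22: W (go to 14, an L position)
n=23: W (go to 15, an L position)
n=24: L (options 20(W), 16(W) are all W)
Every move from 24 reaches a W position, so the mover loses.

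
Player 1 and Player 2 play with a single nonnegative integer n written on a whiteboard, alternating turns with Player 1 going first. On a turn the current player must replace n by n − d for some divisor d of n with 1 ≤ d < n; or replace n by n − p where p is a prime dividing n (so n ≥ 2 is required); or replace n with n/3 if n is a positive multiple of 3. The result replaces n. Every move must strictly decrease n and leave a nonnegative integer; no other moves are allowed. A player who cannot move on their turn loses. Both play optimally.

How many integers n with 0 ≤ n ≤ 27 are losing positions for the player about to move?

7

Use the standard recursion: the mover loses at a terminal position; elsewhere, the mover wins exactly when some move hands the opponent an L position.
n=0: no move → L
n=1: no move → L
n=2: can move to 0, which is L ⇒ W
n=3: can move to 0, which is L ⇒ W
n=4: moves to 2(W), 3(W); every one is W ⇒ L
n=5: can move to 0, which is L ⇒ W
n=6: can move to 4, which is L ⇒ W
n=7: can move to 0, which is L ⇒ W
n=8: can move to 4, which is L ⇒ W
n=9: moves to 3(W), 6(W), 8(W); every one is W ⇒ L
n=10: can move to 9, which is L ⇒ W
n=11: can move to 0, which is L ⇒ W
n=12: can move to 4, which is L ⇒ W
n=13: can move to 0, which is L ⇒ W
n=14: moves to 7(W), 12(W), 13(W); every one is W ⇒ L
n=15: can move to 14, which is L ⇒ W
n=16: can move to 14, which is L ⇒ W
n=17: can move to 0, which is L ⇒ W
n=18: can move to 9, which is L ⇒ W
n=19: can move to 0, which is L ⇒ W
n=20: moves to 10(W), 15(W), 16(W), 18(W), 19(W); every one is W ⇒ L
n=21: can move to 14, which is L ⇒ W
n=22: can move to 20, which is L ⇒ W
n=23: can move to 0, which is L ⇒ W
n=24: can move to 20, which is L ⇒ W
n=25: can move to 20, which is L ⇒ W
n=26: moves to 13(W), 24(W), 25(W); every one is W ⇒ L
n=27: can move to 9, which is L ⇒ W
L entries with 0 ≤ n ≤ 27: n = 0, 1, 4, 9, 14, 20, 26; that makes 7.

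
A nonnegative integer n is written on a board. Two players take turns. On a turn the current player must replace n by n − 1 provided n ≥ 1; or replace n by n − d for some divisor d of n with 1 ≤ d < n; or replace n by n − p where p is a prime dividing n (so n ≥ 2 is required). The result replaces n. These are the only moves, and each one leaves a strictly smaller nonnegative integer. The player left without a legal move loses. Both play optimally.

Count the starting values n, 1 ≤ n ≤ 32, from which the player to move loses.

6

Use the standard recursion: the mover loses at a terminal position; elsewhere, the mover wins exactly when some move hands the opponent an L position.
n=0: no move → L
n=1: W (go to 0, an L position)
n=2: W (go to 0, an L position)
n=3: W (go to 0, an L position)
n=4: L (options 2(W), 3(W) are all W)
n=5: W (go to 0, an L position)
n=6: W (go to 4, an L position)
n=7: W (go to 0, an L position)
n=8: W (go to 4, an L position)
n=9: L (options 6(W), 8(W) are all W)
n=10: W (go to 9, an L position)
n=11: W (go to 0, an L position)
n=12: W (go to 9, an L position)
n=13: W (go to 0, an L position)
n=14: L (options 7(W), 12(W), 13(W) are all W)
n=15: W (go to 14, an L position)
n=16: W (go to 14, an L position)
n=17: W (go to 0, an L position)
n=18: W (go to 9, an L position)
n=19: W (go to 0, an L position)
n=20: L (options 10(W), 15(W), 16(W), 18(W), 19(W) are all W)
n=21: W (go to 14, an L position)
n=22: W (go to 20, an L position)
n=23: W (go to 0, an L position)
n=24: W (go to 20, an L position)
n=25: W (go to 20, an L position)
n=26: L (options 13(W), 24(W), 25(W) are all W)
n=27: W (go to 26, an L position)
n=28: W (go to 14, an L position)
n=29: W (go to 0, an L position)
n=30: W (go to 20, an L position)
n=31: W (go to 0, an L position)
n=32: L (options 16(W), 24(W), 28(W), 30(W), 31(W) are all W)
L entries with 1 ≤ n ≤ 32 (n=0 is outside the asked range and is not counted): n = 4, 9, 14, 20, 26, 32; that makes 6.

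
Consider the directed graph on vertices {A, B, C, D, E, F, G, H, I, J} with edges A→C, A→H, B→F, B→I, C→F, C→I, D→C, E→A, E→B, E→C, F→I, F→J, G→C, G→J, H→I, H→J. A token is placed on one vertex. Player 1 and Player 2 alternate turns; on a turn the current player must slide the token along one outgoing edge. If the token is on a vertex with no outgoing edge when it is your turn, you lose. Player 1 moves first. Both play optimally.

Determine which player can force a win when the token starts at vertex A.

Player 2 wins.

Positions with no move are L. A position that does have a move is losing for the player to move precisely when every available move leads to a winning position for the opponent. Fill in the labels:
Every edge goes from a vertex to one that appears earlier in the order J, I, F, H, C, A, D, B, G, E, so processing vertices in that order labels each vertex after all of its successors.
J: no outgoing edge → L
I: no outgoing edge → L
F: W (go to I, an L position)
H: W (go to I, an L position)
C: W (go to I, an L position)
A: L (options C(W), H(W) are all W)
D: L (sole option C(W) is W)
B: W (go to I, an L position)
G: W (go to J, an L position)
E: W (go to A, an L position)
The starting position A is L: whatever Player 1 does, the opponent receives a W position.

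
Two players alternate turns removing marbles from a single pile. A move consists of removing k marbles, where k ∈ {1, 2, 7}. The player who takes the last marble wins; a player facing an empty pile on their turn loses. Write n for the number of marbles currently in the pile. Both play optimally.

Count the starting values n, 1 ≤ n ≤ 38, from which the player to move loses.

12

Work bottom-up. With no move the player to move loses. Otherwise the position is W if at least one move leads to an L position for the opponent, and L if every move leads to a W.
n=0: no move → L
n=1: W (go to 0, an L position)
n=2: W (go to 0, an L position)
n=3: L (options 2(W), 1(W) are all W)
n=4: W (go to 3, an L position)
n=5: W (go to 3, an L position)
n=6: L (options 5(W), 4(W) are all W)
n=7: W (go to 6, an L position)
n=8: W (go to 6, an L position)
n=9: L (options 8(W), 7(W), 2(W) are all W)
n=10: W (go to 9, an L position)
n=11: W (go to 9, an L position)
n=12: L (options 11(W), 10(W), 5(W) are all W)
n=13: W (go to 12, an L position)
n=14: W (go to 12, an L position)
n=15: L (options 14(W), 13(W), 8(W) are all W)
n=16: W (go to 15, an L position)
n=17: W (go to 15, an L position)
n=18: L (options 17(W), 16(W), 11(W) are all W)
n=19: W (go to 18, an L position)
n=20: W (go to 18, an L position)
n=21: L (options 20(W), 19(W), 14(W) are all W)
n=22: W (go to 21, an L position)
n=23: W (go to 21, an L position)
n=24: L (options 23(W), 22(W), 17(W) are all W)
n=25: W (go to 24, an L position)
n=26: W (go to 24, an L position)
n=27: L (options 26(W), 25(W), 20(W) are all W)
n=28: W (go to 27, an L position)
n=29: W (go to 27, an L position)
n=30: L (options 29(W), 28(W), 23(W) are all W)
n=31: W (go to 30, an L position)
n=32: W (go to 30, an L position)
n=33: L (options 32(W), 31(W), 26(W) are all W)
n=34: W (go to 33, an L position)
n=35: W (go to 33, an L position)
n=36: L (options 35(W), 34(W), 29(W) are all W)
n=37: W (go to 36, an L position)
n=38: W (go to 36, an L position)
L entries with 1 ≤ n ≤ 38 (n=0 is outside the asked range and is not counted): n = 3, 6, 9, 12, 15, 18, 21, 24, 27, 30, 33, 36; that makes 12.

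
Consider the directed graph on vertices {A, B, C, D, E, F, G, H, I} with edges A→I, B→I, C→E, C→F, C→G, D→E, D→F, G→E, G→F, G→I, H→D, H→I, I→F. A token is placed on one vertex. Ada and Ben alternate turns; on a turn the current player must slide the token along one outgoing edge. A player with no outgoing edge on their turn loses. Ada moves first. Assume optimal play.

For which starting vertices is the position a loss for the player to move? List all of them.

Classify positions by backward induction: terminal positions (no move available) are L. From any other position, the mover wins iff some move reaches an L.
Every edge goes from a vertex to one that appears earlier in the order F, E, I, G, A, D, H, B, C, so processing vertices in that order labels each vertex after all of its successors.
F: no outgoing edge → L
E: no outgoing edge → L
I: →F(L), so W
G: →E(L), so W
A: →I(W) only, which is W, so L
D: →E(L), so W
H: →D(W), I(W) — all W, so L
B: →I(W) only, which is W, so L
C: →E(L), so W
The losing starting vertices are exactly the entries labelled L in this table (5 of them).

A, B, E, F, H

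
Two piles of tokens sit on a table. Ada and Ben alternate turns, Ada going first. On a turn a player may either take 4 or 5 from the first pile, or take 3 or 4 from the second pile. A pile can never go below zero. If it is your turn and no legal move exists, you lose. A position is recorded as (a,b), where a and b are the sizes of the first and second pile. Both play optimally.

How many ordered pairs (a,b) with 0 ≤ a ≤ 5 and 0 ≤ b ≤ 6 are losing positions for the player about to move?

Compute win/loss labels from the base case upward. A position with no move is L. Any other position is W if it can reach an L in one move, else L.
Every move lowers a or b (never raises either), so fill the grid row by row in increasing a, and left to right within a row: each cell's successors are then already labelled.
      b=0  b=1  b=2  b=3  b=4  b=5  b=6
a=0:    L    L    L    W    W    W    W
a=1:    L    L    L    W    W    W    W
a=2:    L    L    L    W    W    W    W
a=3:    L    L    L    W    W    W    W
a=4:    W    W    W    L    L    L    W
a=5:    W    W    W    L    L    L    W
Cells with no legal move (terminal, hence L): (0,0), (0,1), (0,2), (1,0), (1,1), (1,2), (2,0), (2,1), (2,2), (3,0), (3,1), (3,2).
The remaining L cells, each justified by listing all of its moves:
(4,3): →(0,3)(W), (4,0)(W) — all W, so L
(4,4): →(0,4)(W), (4,1)(W), (4,0)(W) — all W, so L
(4,5): →(0,5)(W), (4,2)(W), (4,1)(W) — all W, so L
(5,3): →(1,3)(W), (0,3)(W), (5,0)(W) — all W, so L
(5,4): →(1,4)(W), (0,4)(W), (5,1)(W), (5,0)(W) — all W, so L
(5,5): →(1,5)(W), (0,5)(W), (5,2)(W), (5,1)(W) — all W, so L
Every other cell has at least one move into one of the L cells above, so it is W.
L cells per row: a=0: 3, a=1: 3, a=2: 3, a=3: 3, a=4: 3, a=5: 3; total 18.

18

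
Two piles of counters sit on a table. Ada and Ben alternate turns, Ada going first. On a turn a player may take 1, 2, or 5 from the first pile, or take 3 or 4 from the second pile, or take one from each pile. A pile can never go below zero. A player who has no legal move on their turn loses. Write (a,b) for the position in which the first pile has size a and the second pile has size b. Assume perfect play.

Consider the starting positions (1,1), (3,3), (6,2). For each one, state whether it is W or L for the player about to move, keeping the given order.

Compute win/loss labels from the base case upward. A position with no move is L. Any other position is W if it can reach an L in one move, else L.
No move ever increases a pile, so every position that can arise here has a ≤ 6 and b ≤ 3; it is enough to label the cells with 0 ≤ a ≤ 6 and 0 ≤ b ≤ 3.
Every move lowers a or b (never raises either), so fill the grid row by row in increasing a, and left to right within a row: each cell's successors are then already labelled.
      b=0  b=1  b=2  b=3
a=0:    L    L    L    W
a=1:    W    W    W    W
a=2:    W    W    W    L
a=3:    L    L    L    W
a=4:    W    W    W    W
a=5:    W    W    W    L
a=6:    L    L    L    W
Cells with no legal move (terminal, hence L): (0,0), (0,1), (0,2).
The remaining L cells, each justified by listing all of its moves:
(2,3): moves to (1,3)(W), (0,3)(W), (2,0)(W), (1,2)(W); every one is W ⇒ L
(3,0): moves to (2,0)(W), (1,0)(W); every one is W ⇒ L
(3,1): moves to (2,1)(W), (1,1)(W), (2,0)(W); every one is W ⇒ L
(3,2): moves to (2,2)(W), (1,2)(W), (2,1)(W); every one is W ⇒ L
(5,3): moves to (4,3)(W), (3,3)(W), (0,3)(W), (5,0)(W), (4,2)(W); every one is W ⇒ L
(6,0): moves to (5,0)(W), (4,0)(W), (1,0)(W); every one is W ⇒ L
(6,1): moves to (5,1)(W), (4,1)(W), (1,1)(W), (5,0)(W); every one is W ⇒ L
(6,2): moves to (5,2)(W), (4,2)(W), (1,2)(W), (5,1)(W); every one is W ⇒ L
Every other cell has at least one move into one of the L cells above, so it is W.
(1,1): the move to (0,1) reaches an L cell, so W
(3,3): the move to (2,3) reaches an L cell, so W
(6,2): one of the L cells justified above, so L

(1,1): W, (3,3): W, (6,2): L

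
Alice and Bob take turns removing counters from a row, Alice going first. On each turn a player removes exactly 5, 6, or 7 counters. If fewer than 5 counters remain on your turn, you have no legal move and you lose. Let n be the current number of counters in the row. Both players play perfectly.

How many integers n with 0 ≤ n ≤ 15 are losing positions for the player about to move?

Use the standard recursion: the mover loses at a terminal position; elsewhere, the mover wins exactly when some move hands the opponent an L position.
n=0: no move → L
n=1: no move → L
n=2: no move → L
n=3: no move → L
n=4: no move → L
n=5: →0(L), so W
n=6: →1(L), so W
n=7: →2(L), so W
n=8: →3(L), so W
n=9: →4(L), so W
n=10: →4(L), so W
n=11: →4(L), so W
n=12: →7(W), 6(W), 5(W) — all W, so L
n=13: →8(W), 7(W), 6(W) — all W, so L
n=14: →9(W), 8(W), 7(W) — all W, so L
n=15: →10(W), 9(W), 8(W) — all W, so L
L entries with 0 ≤ n ≤ 15: n = 0, 1, 2, 3, 4, 12, 13, 14, 15; that makes 9.

9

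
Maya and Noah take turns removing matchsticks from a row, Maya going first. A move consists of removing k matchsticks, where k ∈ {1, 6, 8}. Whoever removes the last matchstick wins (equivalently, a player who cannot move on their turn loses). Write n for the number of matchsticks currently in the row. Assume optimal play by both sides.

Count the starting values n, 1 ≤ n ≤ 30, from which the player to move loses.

Work bottom-up. With no move the player to move loses. Otherwise the position is W if at least one move leads to an L position for the opponent, and L if every move leads to a W.
n=0: no move → L
n=1: can move to 0, which is L ⇒ W
n=2: the only move is to 1(W), a W ⇒ L
n=3: can move to 2, which is L ⇒ W
n=4: the only move is to 3(W), a W ⇒ L
n=5: can move to 4, which is L ⇒ W
n=6: can move to 0, which is L ⇒ W
n=7: moves to 6(W), 1(W); every one is W ⇒ L
n=8: can move to 7, which is L ⇒ W
n=9: moves to 8(W), 3(W), 1(W); every one is W ⇒ L
n=10: can move to 9, which is L ⇒ W
n=11: moves to 10(W), 5(W), 3(W); every one is W ⇒ L
n=12: can move to 11, which is L ⇒ W
n=13: can move to 7, which is L ⇒ W
n=14: moves to 13(W), 8(W), 6(W); every one is W ⇒ L
n=15: can move to 14, which is L ⇒ W
n=16: moves to 15(W), 10(W), 8(W); every one is W ⇒ L
n=17: can move to 16, which is L ⇒ W
n=18: moves to 17(W), 12(W), 10(W); every one is W ⇒ L
n=19: can move to 18, which is L ⇒ W
n=20: can move to 14, which is L ⇒ W
n=21: moves to 20(W), 15(W), 13(W); every one is W ⇒ L
n=22: can move to 21, which is L ⇒ W
n=23: moves to 22(W), 17(W), 15(W); every one is W ⇒ L
n=24: can move to 23, which is L ⇒ W
n=25: moves to 24(W), 19(W), 17(W); every one is W ⇒ L
n=26: can move to 25, which is L ⇒ W
n=27: can move to 21, which is L ⇒ W
n=28: moves to 27(W), 22(W), 20(W); every one is W ⇒ L
n=29: can move to 28, which is L ⇒ W
n=30: moves to 29(W), 24(W), 22(W); every one is W ⇒ L
L entries with 1 ≤ n ≤ 30 (n=0 is outside the asked range and is not counted): n = 2, 4, 7, 9, 11, 14, 16, 18, 21, 23, 25, 28, 30; that makes 13.

13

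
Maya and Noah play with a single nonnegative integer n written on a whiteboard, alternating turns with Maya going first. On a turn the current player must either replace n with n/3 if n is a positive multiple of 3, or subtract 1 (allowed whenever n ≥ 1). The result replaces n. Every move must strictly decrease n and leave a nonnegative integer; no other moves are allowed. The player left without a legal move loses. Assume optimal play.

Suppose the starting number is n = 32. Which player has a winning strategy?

Noah wins.

Use the standard recursion: the mover loses at a terminal position; elsewhere, the mover wins exactly when some move hands the opponent an L position.
n=0: no move → L
n=1: W (go to 0, an L position)
n=2: L (sole option 1(W) is W)
n=3: W (go to 2, an L position)
n=4: L (sole option 3(W) is W)
n=5: W (go to 4, an L position)
n=6: W (go to 2, an L position)
n=7: L (sole option 6(W) is W)
n=8: W (go to 7, an L position)
n=9: L (options 3(W), 8(W) are all W)
n=10: W (go to 9, an L position)
n=11: L (sole option 10(W) is W)
n=12: W (go to 4, an L position)
n=13: L (sole option 12(W) is W)
n=14: W (go to 13, an L position)
n=15: L (options 5(W), 14(W) are all W)
n=16: W (go to 15, an L position)
n=17: L (sole option 16(W) is W)
n=18: W (go to 17, an L position)
n=19: L (sole option 18(W) is W)
n=20: W (go to 19, an L position)
n=21: W (go to 7, an L position)
n=22: L (sole option 21(W) is W)
n=23: W (go to 22, an L position)
n=24: L (options 8(W), 23(W) are all W)
n=25: W (go to 24, an L position)
n=26: L (sole option 25(W) is W)
n=27: W (go to 9, an L position)
n=28: L (sole option 27(W) is W)
n=29: W (go to 28, an L position)
n=30: L (options 10(W), 29(W) are all W)
n=31: W (go to 30, an L position)
n=32: L (sole option 31(W) is W)
The starting position 32 is L: whatever Maya does, the opponent receives a W position.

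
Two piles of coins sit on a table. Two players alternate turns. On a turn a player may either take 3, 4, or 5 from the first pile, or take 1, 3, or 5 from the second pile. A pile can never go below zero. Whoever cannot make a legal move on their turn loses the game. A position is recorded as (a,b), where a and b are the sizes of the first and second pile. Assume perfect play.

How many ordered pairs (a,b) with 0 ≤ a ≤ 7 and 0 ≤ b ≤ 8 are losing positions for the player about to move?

Compute win/loss labels from the base case upward. A position with no move is L. Any other position is W if it can reach an L in one move, else L.
Every move lowers a or b (never raises either), so fill the grid row by row in increasing a, and left to right within a row: each cell's successors are then already labelled.
      b=0  b=1  b=2  b=3  b=4  b=5  b=6  b=7  b=8
a=0:    L    W    L    W    L    W    L    W    L
a=1:    L    W    L    W    L    W    L    W    L
a=2:    L    W    L    W    L    W    L    W    L
a=3:    W    L    W    L    W    L    W    L    W
a=4:    W    L    W    L    W    L    W    L    W
a=5:    W    L    W    L    W    L    W    L    W
a=6:    W    W    W    W    W    W    W    W    W
a=7:    W    W    W    W    W    W    W    W    W
Cells with no legal move (terminal, hence L): (0,0), (1,0), (2,0).
The remaining L cells, each justified by listing all of its moves:
(0,2): only reaches (0,1)(W), which is W → L
(0,4): only reaches (0,3)(W), (0,1)(W), all W → L
(0,6): only reaches (0,5)(W), (0,3)(W), (0,1)(W), all W → L
(0,8): only reaches (0,7)(W), (0,5)(W), (0,3)(W), all W → L
(1,2): only reaches (1,1)(W), which is W → L
(1,4): only reaches (1,3)(W), (1,1)(W), all W → L
(1,6): only reaches (1,5)(W), (1,3)(W), (1,1)(W), all W → L
(1,8): only reaches (1,7)(W), (1,5)(W), (1,3)(W), all W → L
(2,2): only reaches (2,1)(W), which is W → L
(2,4): only reaches (2,3)(W), (2,1)(W), all W → L
(2,6): only reaches (2,5)(W), (2,3)(W), (2,1)(W), all W → L
(2,8): only reaches (2,7)(W), (2,5)(W), (2,3)(W), all W → L
(3,1): only reaches (0,1)(W), (3,0)(W), all W → L
(3,3): only reaches (0,3)(W), (3,2)(W), (3,0)(W), all W → L
(3,5): only reaches (0,5)(W), (3,4)(W), (3,2)(W), (3,0)(W), all W → L
(3,7): only reaches (0,7)(W), (3,6)(W), (3,4)(W), (3,2)(W), all W → L
(4,1): only reaches (1,1)(W), (0,1)(W), (4,0)(W), all W → L
(4,3): only reaches (1,3)(W), (0,3)(W), (4,2)(W), (4,0)(W), all W → L
(4,5): only reaches (1,5)(W), (0,5)(W), (4,4)(W), (4,2)(W), (4,0)(W), all W → L
(4,7): only reaches (1,7)(W), (0,7)(W), (4,6)(W), (4,4)(W), (4,2)(W), all W → L
(5,1): only reaches (2,1)(W), (1,1)(W), (0,1)(W), (5,0)(W), all W → L
(5,3): only reaches (2,3)(W), (1,3)(W), (0,3)(W), (5,2)(W), (5,0)(W), all W → L
(5,5): only reaches (2,5)(W), (1,5)(W), (0,5)(W), (5,4)(W), (5,2)(W), (5,0)(W), all W → L
(5,7): only reaches (2,7)(W), (1,7)(W), (0,7)(W), (5,6)(W), (5,4)(W), (5,2)(W), all W → L
Every other cell has at least one move into one of the L cells above, so it is W.
L cells per row: a=0: 5, a=1: 5, a=2: 5, a=3: 4, a=4: 4, a=5: 4, a=6: 0, a=7: 0; total 27.

27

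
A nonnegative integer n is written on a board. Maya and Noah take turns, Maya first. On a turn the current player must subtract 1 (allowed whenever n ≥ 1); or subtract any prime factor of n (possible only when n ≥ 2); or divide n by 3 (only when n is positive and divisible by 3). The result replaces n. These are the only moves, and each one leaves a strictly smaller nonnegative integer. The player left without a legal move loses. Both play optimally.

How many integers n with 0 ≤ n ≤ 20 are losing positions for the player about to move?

5

Positions with no move are L. A position that does have a move is losing for the player to move precisely when every available move leads to a winning position for the opponent. Fill in the labels:
n=0: no move → L
n=1: can move to 0, which is L ⇒ W
n=2: can move to 0, which is L ⇒ W
n=3: can move to 0, which is L ⇒ W
n=4: moves to 2(W), 3(W); every one is W ⇒ L
n=5: can move to 0, which is L ⇒ W
n=6: can move to 4, which is L ⇒ W
n=7: can move to 0, which is L ⇒ W
n=8: moves to 6(W), 7(W); every one is W ⇒ L
n=9: can move to 8, which is L ⇒ W
n=10: can move to 8, which is L ⇒ W
n=11: can move to 0, which is L ⇒ W
n=12: can move to 4, which is L ⇒ W
n=13: can move to 0, which is L ⇒ W
n=14: moves to 7(W), 12(W), 13(W); every one is W ⇒ L
n=15: can move to 14, which is L ⇒ W
n=16: can move to 14, which is L ⇒ W
n=17: can move to 0, which is L ⇒ W
n=18: moves to 6(W), 15(W), 16(W), 17(W); every one is W ⇒ L
n=19: can move to 0, which is L ⇒ W
n=20: can move to 18, which is L ⇒ W
L entries with 0 ≤ n ≤ 20: n = 0, 4, 8, 14, 18; that makes 5.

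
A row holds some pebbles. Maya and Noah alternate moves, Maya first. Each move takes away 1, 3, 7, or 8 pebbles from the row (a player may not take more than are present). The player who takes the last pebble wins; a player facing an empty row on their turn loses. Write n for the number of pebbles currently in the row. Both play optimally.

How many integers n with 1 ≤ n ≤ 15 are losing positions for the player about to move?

4

Positions with no move are L. A position that does have a move is losing for the player to move precisely when every available move leads to a winning position for the opponent. Fill in the labels:
n=0: no move → L
n=1: →0(L), so W
n=2: →1(W) only, which is W, so L
n=3: →2(L), so W
n=4: →3(W), 1(W) — all W, so L
n=5: →4(L), so W
n=6: →5(W), 3(W) — all W, so L
n=7: →6(L), so W
n=8: →0(L), so W
n=9: →6(L), so W
n=10: →2(L), so W
n=11: →4(L), so W
n=12: →4(L), so W
n=13: →6(L), so W
n=14: →6(L), so W
n=15: →14(W), 12(W), 8(W), 7(W) — all W, so L
L entries with 1 ≤ n ≤ 15 (n=0 is outside the asked range and is not counted): n = 2, 4, 6, 15; that makes 4.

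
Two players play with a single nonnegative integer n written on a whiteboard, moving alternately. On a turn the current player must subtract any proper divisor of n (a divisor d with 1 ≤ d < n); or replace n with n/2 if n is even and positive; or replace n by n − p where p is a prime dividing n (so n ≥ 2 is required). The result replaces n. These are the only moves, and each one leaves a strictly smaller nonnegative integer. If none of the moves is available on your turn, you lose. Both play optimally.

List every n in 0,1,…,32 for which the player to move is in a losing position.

0, 1, 4, 9, 14, 20, 26, 32

Classify positions by backward induction: terminal positions (no move available) are L. From any other position, the mover wins iff some move reaches an L.
n=0: no move → L
n=1: no move → L
n=2: →0(L), so W
n=3: →0(L), so W
n=4: →2(W), 3(W) — all W, so L
n=5: →0(L), so W
n=6: →4(L), so W
n=7: →0(L), so W
n=8: →4(L), so W
n=9: →6(W), 8(W) — all W, so L
n=10: →9(L), so W
n=11: →0(L), so W
n=12: →9(L), so W
n=13: →0(L), so W
n=14: →7(W), 12(W), 13(W) — all W, so L
n=15: →14(L), so W
n=16: →14(L), so W
n=17: →0(L), so W
n=18: →9(L), so W
n=19: →0(L), so W
n=20: →10(W), 15(W), 16(W), 18(W), 19(W) — all W, so L
n=21: →14(L), so W
n=22: →20(L), so W
n=23: →0(L), so W
n=24: →20(L), so W
n=25: →20(L), so W
n=26: →13(W), 24(W), 25(W) — all W, so L
n=27: →26(L), so W
n=28: →14(L), so W
n=29: →0(L), so W
n=30: →20(L), so W
n=31: →0(L), so W
n=32: →16(W), 24(W), 28(W), 30(W), 31(W) — all W, so L
Reading off the rows marked L gives the requested list; there are 8 such values of n.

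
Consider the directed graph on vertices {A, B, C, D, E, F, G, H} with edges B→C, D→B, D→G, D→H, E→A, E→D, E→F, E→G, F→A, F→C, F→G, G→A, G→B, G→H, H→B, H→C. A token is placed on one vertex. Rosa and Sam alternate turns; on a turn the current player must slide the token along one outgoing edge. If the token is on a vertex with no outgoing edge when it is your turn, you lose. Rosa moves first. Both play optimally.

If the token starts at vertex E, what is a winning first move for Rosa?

Positions with no move are L. A position that does have a move is losing for the player to move precisely when every available move leads to a winning position for the opponent. Fill in the labels:
Every edge goes from a vertex to one that appears earlier in the order C, A, B, H, G, D, F, E, so processing vertices in that order labels each vertex after all of its successors.
C: no outgoing edge → L
A: no outgoing edge → L
B: W (go to C, an L position)
H: W (go to C, an L position)
G: W (go to A, an L position)
D: L (options G(W), H(W), B(W) are all W)
F: W (go to A, an L position)
E: W (go to D, an L position)
From E, the L positions reachable in one move are: D, A. Any move reaching one of these is winning.

Move to D.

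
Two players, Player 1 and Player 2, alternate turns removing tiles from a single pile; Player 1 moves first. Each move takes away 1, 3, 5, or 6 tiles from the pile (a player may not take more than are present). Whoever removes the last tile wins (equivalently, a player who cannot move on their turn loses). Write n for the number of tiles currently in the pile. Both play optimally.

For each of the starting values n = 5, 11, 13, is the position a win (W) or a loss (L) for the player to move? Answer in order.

Use the standard recursion: the mover loses at a terminal position; elsewhere, the mover wins exactly when some move hands the opponent an L position.
n=0: no move → L
n=1: reaches L-position 0 → W
n=2: only reaches 1(W), which is W → L
n=3: reaches L-position 2 → W
n=4: only reaches 3(W), 1(W), all W → L
n=5: reaches L-position 4 → W
n=6: reaches L-position 0 → W
n=7: reaches L-position 4 → W
n=8: reaches L-position 2 → W
n=9: reaches L-position 4 → W
n=10: reaches L-position 4 → W
n=11: only reaches 10(W), 8(W), 6(W), 5(W), all W → L
n=12: reaches L-position 11 → W
n=13: only reaches 12(W), 10(W), 8(W), 7(W), all W → L

5: W, 11: L, 13: L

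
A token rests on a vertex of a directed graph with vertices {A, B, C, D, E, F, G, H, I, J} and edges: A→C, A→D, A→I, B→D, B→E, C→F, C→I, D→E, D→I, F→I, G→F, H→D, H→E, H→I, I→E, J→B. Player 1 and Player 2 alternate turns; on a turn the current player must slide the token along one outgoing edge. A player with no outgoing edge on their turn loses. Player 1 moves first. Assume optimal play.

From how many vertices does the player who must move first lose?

Use the standard recursion: the mover loses at a terminal position; elsewhere, the mover wins exactly when some move hands the opponent an L position.
Every edge goes from a vertex to one that appears earlier in the order E, I, D, H, B, J, F, G, C, A, so processing vertices in that order labels each vertex after all of its successors.
E: no outgoing edge → L
I: can move to E, which is L ⇒ W
D: can move to E, which is L ⇒ W
H: can move to E, which is L ⇒ W
B: can move to E, which is L ⇒ W
J: the only move is to B(W), a W ⇒ L
F: the only move is to I(W), a W ⇒ L
G: can move to F, which is L ⇒ W
C: can move to F, which is L ⇒ W
A: moves to C(W), D(W), I(W); every one is W ⇒ L
The L vertices are A, E, F, J; that is 4 in all.

4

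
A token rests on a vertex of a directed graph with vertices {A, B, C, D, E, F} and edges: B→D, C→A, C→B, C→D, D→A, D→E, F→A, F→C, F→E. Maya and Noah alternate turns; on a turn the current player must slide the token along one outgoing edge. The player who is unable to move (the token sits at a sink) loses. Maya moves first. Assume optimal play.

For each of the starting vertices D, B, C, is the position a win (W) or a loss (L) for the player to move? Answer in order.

Compute win/loss labels from the base case upward. A position with no move is L. Any other position is W if it can reach an L in one move, else L.
Every edge goes from a vertex to one that appears earlier in the order A, E, D, B, C, F, so processing vertices in that order labels each vertex after all of its successors.
A: no outgoing edge → L
E: no outgoing edge → L
D: can move to E, which is L ⇒ W
B: the only move is to D(W), a W ⇒ L
C: can move to B, which is L ⇒ W
F: can move to E, which is L ⇒ W

D: W, B: L, C: W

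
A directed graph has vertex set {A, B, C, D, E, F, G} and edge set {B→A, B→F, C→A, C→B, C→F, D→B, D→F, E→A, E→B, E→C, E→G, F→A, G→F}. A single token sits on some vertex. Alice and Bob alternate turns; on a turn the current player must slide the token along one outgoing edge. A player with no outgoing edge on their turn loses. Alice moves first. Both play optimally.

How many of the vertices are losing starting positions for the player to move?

Work bottom-up. With no move the player to move loses. Otherwise the position is W if at least one move leads to an L position for the opponent, and L if every move leads to a W.
Every edge goes from a vertex to one that appears earlier in the order A, F, B, C, G, D, E, so processing vertices in that order labels each vertex after all of its successors.
A: no outgoing edge → L
F: reaches L-position A → W
B: reaches L-position A → W
C: reaches L-position A → W
G: only reaches F(W), which is W → L
D: only reaches B(W), F(W), all W → L
E: reaches L-position G → W
The L vertices are A, D, G; that is 3 in all.

3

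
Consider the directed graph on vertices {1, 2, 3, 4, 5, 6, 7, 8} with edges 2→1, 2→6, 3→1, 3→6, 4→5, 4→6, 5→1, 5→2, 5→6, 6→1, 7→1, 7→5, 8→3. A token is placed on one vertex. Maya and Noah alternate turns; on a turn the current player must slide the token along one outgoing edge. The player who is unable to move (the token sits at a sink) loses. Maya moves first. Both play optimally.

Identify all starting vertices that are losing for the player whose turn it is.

Use the standard recursion: the mover loses at a terminal position; elsewhere, the mover wins exactly when some move hands the opponent an L position.
Every edge goes from a vertex to one that appears earlier in the order 1, 6, 2, 3, 5, 8, 7, 4, so processing vertices in that order labels each vertex after all of its successors.
1: no outgoing edge → L
6: can move to 1, which is L ⇒ W
2: can move to 1, which is L ⇒ W
3: can move to 1, which is L ⇒ W
5: can move to 1, which is L ⇒ W
8: the only move is to 3(W), a W ⇒ L
7: can move to 1, which is L ⇒ W
4: moves to 5(W), 6(W); every one is W ⇒ L
The losing starting vertices are exactly the entries labelled L in this table (3 of them).

1, 4, 8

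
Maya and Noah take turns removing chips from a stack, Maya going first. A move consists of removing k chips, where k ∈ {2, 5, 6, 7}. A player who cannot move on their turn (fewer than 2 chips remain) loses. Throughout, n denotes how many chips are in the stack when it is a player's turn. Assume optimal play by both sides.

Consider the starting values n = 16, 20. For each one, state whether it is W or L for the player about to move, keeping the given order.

Work bottom-up. With no move the player to move loses. Otherwise the position is W if at least one move leads to an L position for the opponent, and L if every move leads to a W.
n=0: no move → L
n=1: no move → L
n=2: W (go to 0, an L position)
n=3: W (go to 1, an L position)
n=4: L (sole option 2(W) is W)
n=5: W (go to 0, an L position)
n=6: W (go to 4, an L position)
n=7: W (go to 1, an L position)
n=8: W (go to 1, an L position)
n=9: W (go to 4, an L position)
n=10: W (go to 4, an L position)
n=11: W (go to 4, an L position)
n=12: L (options 10(W), 7(W), 6(W), 5(W) are all W)
n=13: L (options 11(W), 8(W), 7(W), 6(W) are all W)
n=14: W (go to 12, an L position)
n=15: W (go to 13, an L position)
n=16: L (options 14(W), 11(W), 10(W), 9(W) are all W)
n=17: W (go to 12, an L position)
n=18: W (go to 16, an L position)
n=19: W (go to 13, an L position)
n=20: W (go to 13, an L position)

16: L, 20: W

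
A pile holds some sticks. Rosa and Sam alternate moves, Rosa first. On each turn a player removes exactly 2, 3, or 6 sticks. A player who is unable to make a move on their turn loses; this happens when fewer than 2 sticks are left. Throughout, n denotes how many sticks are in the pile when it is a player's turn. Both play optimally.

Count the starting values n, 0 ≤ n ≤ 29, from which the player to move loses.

Compute win/loss labels from the base case upward. A position with no move is L. Any other position is W if it can reach an L in one move, else L.
n=0: no move → L
n=1: no move → L
n=2: reaches L-position 0 → W
n=3: reaches L-position 1 → W
n=4: reaches L-position 1 → W
n=5: only reaches 3(W), 2(W), all W → L
n=6: reaches L-position 0 → W
n=7: reaches L-position 5 → W
n=8: reaches L-position 5 → W
n=9: only reaches 7(W), 6(W), 3(W), all W → L
n=10: only reaches 8(W), 7(W), 4(W), all W → L
n=11: reaches L-position 9 → W
n=12: reaches L-position 10 → W
n=13: reaches L-position 10 → W
n=14: only reaches 12(W), 11(W), 8(W), all W → L
n=15: reaches L-position 9 → W
n=16: reaches L-position 14 → W
n=17: reaches L-position 14 → W
n=18: only reaches 16(W), 15(W), 12(W), all W → L
n=19: only reaches 17(W), 16(W), 13(W), all W → L
n=20: reaches L-position 18 → W
n=21: reaches L-position 19 → W
n=22: reaches L-position 19 → W
n=23: only reaches 21(W), 20(W), 17(W), all W → L
n=24: reaches L-position 18 → W
n=25: reaches L-position 23 → W
n=26: reaches L-position 23 → W
n=27: only reaches 25(W), 24(W), 21(W), all W → L
n=28: only reaches 26(W), 25(W), 22(W), all W → L
n=29: reaches L-position 27 → W
L entries with 0 ≤ n ≤ 29: n = 0, 1, 5, 9, 10, 14, 18, 19, 23, 27, 28; that makes 11.

11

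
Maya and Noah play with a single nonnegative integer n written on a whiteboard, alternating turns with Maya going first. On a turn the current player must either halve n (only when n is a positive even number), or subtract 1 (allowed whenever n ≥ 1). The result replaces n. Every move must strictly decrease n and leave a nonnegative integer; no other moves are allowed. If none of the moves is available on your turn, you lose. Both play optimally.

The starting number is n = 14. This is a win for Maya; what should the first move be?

Move to 7.

Classify positions by backward induction: terminal positions (no move available) are L. From any other position, the mover wins iff some move reaches an L.
n=0: no move → L
n=1: →0(L), so W
n=2: →1(W) only, which is W, so L
n=3: →2(L), so W
n=4: →2(L), so W
n=5: →4(W) only, which is W, so L
n=6: →5(L), so W
n=7: →6(W) only, which is W, so L
n=8: →7(L), so W
n=9: →8(W) only, which is W, so L
n=10: →5(L), so W
n=11: →10(W) only, which is W, so L
n=12: →11(L), so W
n=13: →12(W) only, which is W, so L
n=14: →7(L), so W
From 14, the L positions reachable in one move are: 7, 13. Any move reaching one of these is winning.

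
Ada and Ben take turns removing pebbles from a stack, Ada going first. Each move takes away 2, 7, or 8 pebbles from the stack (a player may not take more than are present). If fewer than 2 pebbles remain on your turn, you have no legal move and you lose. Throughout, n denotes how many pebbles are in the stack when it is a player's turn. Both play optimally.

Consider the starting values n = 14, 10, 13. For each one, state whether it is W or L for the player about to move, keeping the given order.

Work bottom-up. With no move the player to move loses. Otherwise the position is W if at least one move leads to an L position for the opponent, and L if every move leads to a W.
n=0: no move → L
n=1: no move → L
n=2: reaches L-position 0 → W
n=3: reaches L-position 1 → W
n=4: only reaches 2(W), which is W → L
n=5: only reaches 3(W), which is W → L
n=6: reaches L-position 4 → W
n=7: reaches L-position 5 → W
n=8: reaches L-position 1 → W
n=9: reaches L-position 1 → W
n=10: only reaches 8(W), 3(W), 2(W), all W → L
n=11: reaches L-position 4 → W
n=12: reaches L-position 10 → W
n=13: reaches L-position 5 → W
n=14: only reaches 12(W), 7(W), 6(W), all W → L

14: L, 10: L, 13: W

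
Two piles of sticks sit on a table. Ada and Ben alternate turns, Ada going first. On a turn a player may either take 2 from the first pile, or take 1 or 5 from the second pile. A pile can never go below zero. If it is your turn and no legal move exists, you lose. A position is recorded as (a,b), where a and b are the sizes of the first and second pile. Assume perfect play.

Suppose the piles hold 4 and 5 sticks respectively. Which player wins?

Positions with no move are L. A position that does have a move is losing for the player to move precisely when every available move leads to a winning position for the opponent. Fill in the labels:
No move ever increases a pile, so every position that can arise here has a ≤ 4 and b ≤ 5; it is enough to label the cells with 0 ≤ a ≤ 4 and 0 ≤ b ≤ 5.
Every move lowers a or b (never raises either), so fill the grid row by row in increasing a, and left to right within a row: each cell's successors are then already labelled.
      b=0  b=1  b=2  b=3  b=4  b=5
a=0:    L    W    L    W    L    W
a=1:    L    W    L    W    L    W
a=2:    W    L    W    L    W    L
a=3:    W    L    W    L    W    L
a=4:    L    W    L    W    L    W
Cells with no legal move (terminal, hence L): (0,0), (1,0).
The remaining L cells, each justified by listing all of its moves:
(0,2): only reaches (0,1)(W), which is W → L
(0,4): only reaches (0,3)(W), which is W → L
(1,2): only reaches (1,1)(W), which is W → L
(1,4): only reaches (1,3)(W), which is W → L
(2,1): only reaches (0,1)(W), (2,0)(W), all W → L
(2,3): only reaches (0,3)(W), (2,2)(W), all W → L
(2,5): only reaches (0,5)(W), (2,4)(W), (2,0)(W), all W → L
(3,1): only reaches (1,1)(W), (3,0)(W), all W → L
(3,3): only reaches (1,3)(W), (3,2)(W), all W → L
(3,5): only reaches (1,5)(W), (3,4)(W), (3,0)(W), all W → L
(4,0): only reaches (2,0)(W), which is W → L
(4,2): only reaches (2,2)(W), (4,1)(W), all W → L
(4,4): only reaches (2,4)(W), (4,3)(W), all W → L
Every other cell has at least one move into one of the L cells above, so it is W.
From (4,5) Ada can move to (2,5), reaching an L position.

Ada wins.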